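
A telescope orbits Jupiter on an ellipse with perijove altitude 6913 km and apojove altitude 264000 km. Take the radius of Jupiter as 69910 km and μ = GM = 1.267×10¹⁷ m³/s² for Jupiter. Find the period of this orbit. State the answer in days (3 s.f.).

r_p = 69910 + 6913 = 76823 km = 7.6823×10⁷ m.
r_a = 69910 + 264000 = 333910 km = 3.3391×10⁸ m.
Semi-major axis a = (r_p + r_a)/2 = (76823 + 3.3391×10⁵)/2 = 2.0537×10⁵ km = 2.054×10⁸ m.
By Kepler's third law T = 2π√(a³/μ) = 2π × 8.268×10³ = 5.195×10⁴ s.
= 0.6013 days.

T ≈ 0.601 days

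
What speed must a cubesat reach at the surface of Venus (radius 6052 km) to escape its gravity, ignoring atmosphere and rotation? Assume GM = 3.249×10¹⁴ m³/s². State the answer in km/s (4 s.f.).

r = R = 6.052×10⁶ m.
Escape speed v_esc = √(2μ/r) = √(2 × 3.249×10¹⁴ / 6.052×10⁶) = √(1.074×10⁸) = 10360 m/s.
= 10.36 km/s.

v_esc ≈ 10.36 km/s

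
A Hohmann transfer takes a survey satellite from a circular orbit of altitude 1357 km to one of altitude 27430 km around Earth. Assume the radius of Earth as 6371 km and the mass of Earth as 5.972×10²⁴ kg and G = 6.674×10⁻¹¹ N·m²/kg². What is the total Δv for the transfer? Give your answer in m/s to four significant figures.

Δv_total ≈ 3320 m/s

μ = GM = 6.674×10⁻¹¹ × 5.972×10²⁴ = 3.986×10¹⁴ m³/s².
r₁ = 6371 + 1357 = 7728.0 km = 7.7280×10⁶ m.
r₂ = 6371 + 27430 = 33801 km = 3.3801×10⁷ m.
Transfer ellipse a_t = (r₁ + r₂)/2 = 2.076×10⁷ m.
At r₁: circular v_c1 = √(μ/r₁) = 7182 m/s; transfer-perigee v_p = √[μ(2/r₁ − 1/a_t)] = 9163 m/s.
Δv₁ = v_p − v_c1 = 1981 m/s.
At r₂: circular v_c2 = √(μ/r₂) = 3434 m/s; transfer-apogee v_a = √[μ(2/r₂ − 1/a_t)] = 2095 m/s.
Δv₂ = v_c2 − v_a = 1339 m/s.
Total Δv = Δv₁ + Δv₂ = 3320 m/s.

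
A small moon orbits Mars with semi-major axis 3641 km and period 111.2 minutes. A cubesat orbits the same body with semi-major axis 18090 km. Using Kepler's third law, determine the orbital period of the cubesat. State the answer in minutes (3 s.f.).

Kepler's third law: T² ∝ a³, so T₂ = T₁ (a₂/a₁)^(3/2).
a₂/a₁ = 4.968, (a₂/a₁)^(3/2) = 11.07.
T₂ = 111.2 × 11.07 = 1231 minutes.

T₂ ≈ 1230 minutes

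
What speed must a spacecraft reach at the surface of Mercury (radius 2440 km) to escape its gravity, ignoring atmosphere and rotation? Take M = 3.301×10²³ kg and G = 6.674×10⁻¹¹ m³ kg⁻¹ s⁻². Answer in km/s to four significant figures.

μ = GM = 6.674×10⁻¹¹ × 3.301×10²³ = 2.203×10¹³ m³/s².
r = R = 2.440×10⁶ m.
Escape speed v_esc = √(2μ/r) = √(2 × 2.203×10¹³ / 2.440×10⁶) = √(1.806×10⁷) = 4249 m/s.
= 4.249 km/s.

v_esc ≈ 4.249 km/s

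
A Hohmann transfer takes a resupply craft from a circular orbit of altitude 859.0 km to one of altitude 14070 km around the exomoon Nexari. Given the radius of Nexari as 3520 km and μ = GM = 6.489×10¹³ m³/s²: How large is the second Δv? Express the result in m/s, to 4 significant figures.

Δv ≈ 708.0 m/s

r₁ = 3520 + 859.0 = 4379.0 km = 4.3790×10⁶ m.
r₂ = 3520 + 14070 = 17590 km = 1.7590×10⁷ m.
Transfer ellipse a_t = (r₁ + r₂)/2 = 1.098×10⁷ m.
At r₁: circular v_c1 = √(μ/r₁) = 3849 m/s; transfer-periapsis v_p = √[μ(2/r₁ − 1/a_t)] = 4871 m/s.
At r₂: circular v_c2 = √(μ/r₂) = 1921 m/s; transfer-apoapsis v_a = √[μ(2/r₂ − 1/a_t)] = 1213 m/s.
Δv₂ = v_c2 − v_a = 708.0 m/s.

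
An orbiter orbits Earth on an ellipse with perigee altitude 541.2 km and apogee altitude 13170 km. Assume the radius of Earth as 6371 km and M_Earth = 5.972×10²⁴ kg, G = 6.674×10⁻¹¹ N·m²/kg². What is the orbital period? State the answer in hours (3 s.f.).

T ≈ 4.21 hours

μ = GM = 6.674×10⁻¹¹ × 5.972×10²⁴ = 3.986×10¹⁴ m³/s².
r_p = 6371 + 541.2 = 6912.2 km = 6.9122×10⁶ m.
r_a = 6371 + 13170 = 19541 km = 1.9541×10⁷ m.
Semi-major axis a = (r_p + r_a)/2 = (6912.2 + 19541)/2 = 13227 km = 1.323×10⁷ m.
By Kepler's third law T = 2π√(a³/μ) = 2π × 2.409×10³ = 1.514×10⁴ s.
= 4.205 hours.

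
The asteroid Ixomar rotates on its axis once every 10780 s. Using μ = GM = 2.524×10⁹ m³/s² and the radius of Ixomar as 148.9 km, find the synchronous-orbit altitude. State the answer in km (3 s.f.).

A synchronous orbit has period T, so by Kepler's third law a = (μT²/4π²)^(1/3).
μT²/4π² = 2.524×10⁹ × (1.078×10⁴)² / 39.48 = 7.430×10¹⁵ m³.
a = 1.951×10⁵ m = 195.13 km.
Altitude h = a − R = 195.13 − 148.9 = 46.229 km.

h_sync ≈ 46.2 km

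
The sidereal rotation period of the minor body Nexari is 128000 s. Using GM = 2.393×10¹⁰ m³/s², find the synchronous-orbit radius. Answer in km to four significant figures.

r_sync ≈ 2149 km

A synchronous orbit has period T, so by Kepler's third law a = (μT²/4π²)^(1/3).
μT²/4π² = 2.393×10¹⁰ × (1.280×10⁵)² / 39.48 = 9.931×10¹⁸ m³.
a = 2.149×10⁶ m = 2149.5 km.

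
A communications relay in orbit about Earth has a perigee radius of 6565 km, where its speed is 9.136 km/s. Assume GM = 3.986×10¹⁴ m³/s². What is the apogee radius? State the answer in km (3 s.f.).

r_p = 6.565×10⁶ m.
Specific energy ε = v²/2 − μ/r = -1.898×10⁷ J/kg, so a = −μ/(2ε) = 1.050×10⁷ m.
The apsides satisfy r_p + r_a = 2a, so the apogee radius is 2a − r_p = 1.443×10⁷ m = 14433 km.

apogee radius ≈ 14400 km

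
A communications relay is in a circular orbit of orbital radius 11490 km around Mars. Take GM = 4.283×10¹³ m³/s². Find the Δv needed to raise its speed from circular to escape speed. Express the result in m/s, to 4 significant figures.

r = 11490 km = 1.149×10⁷ m.
Circular speed v_c = √(μ/r) = 1931 m/s.
Escape speed v_esc = √(2μ/r) = √2 × v_c = 2730 m/s.
Δv = v_esc − v_c = 799.7 m/s.

Δv ≈ 799.7 m/s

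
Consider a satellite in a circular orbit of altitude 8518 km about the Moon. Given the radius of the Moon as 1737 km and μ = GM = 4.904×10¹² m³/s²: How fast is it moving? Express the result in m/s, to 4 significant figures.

v ≈ 691.5 m/s

r = 1737 + 8518 = 10255 km = 1.0255×10⁷ m.
For a circular orbit v = √(μ/r) = √(4.904×10¹² / 1.026×10⁷) = √(4.782×10⁵) = 691.5 m/s.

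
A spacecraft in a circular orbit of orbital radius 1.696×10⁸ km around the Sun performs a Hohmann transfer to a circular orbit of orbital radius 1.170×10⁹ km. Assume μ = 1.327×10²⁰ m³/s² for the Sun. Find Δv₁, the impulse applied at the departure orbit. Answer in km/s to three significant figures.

r₁ = 1.696×10⁸ km = 1.696×10¹¹ m.
r₂ = 1.170×10⁹ km = 1.170×10¹² m.
Transfer ellipse a_t = (r₁ + r₂)/2 = 6.698×10¹¹ m.
At r₁: circular v_c1 = √(μ/r₁) = 27970 m/s; transfer-perihelion v_p = √[μ(2/r₁ − 1/a_t)] = 36970 m/s.
Δv₁ = v_p − v_c1 = 8998 m/s.
= 8.998 km/s.

Δv ≈ 9.00 km/s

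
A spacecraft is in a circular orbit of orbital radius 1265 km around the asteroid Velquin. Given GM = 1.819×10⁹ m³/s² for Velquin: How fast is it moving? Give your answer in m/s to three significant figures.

v ≈ 37.9 m/s

r = 1265 km = 1.265×10⁶ m.
For a circular orbit v = √(μ/r) = √(1.819×10⁹ / 1.265×10⁶) = √(1.438×10³) = 37.92 m/s.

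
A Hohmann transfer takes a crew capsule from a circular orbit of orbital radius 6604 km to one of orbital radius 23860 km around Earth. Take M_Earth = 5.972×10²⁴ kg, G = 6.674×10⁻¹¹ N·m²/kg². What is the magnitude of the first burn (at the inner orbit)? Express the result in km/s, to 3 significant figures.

Δv ≈ 1.95 km/s

μ = GM = 6.674×10⁻¹¹ × 5.972×10²⁴ = 3.986×10¹⁴ m³/s².
r₁ = 6604 km = 6.604×10⁶ m.
r₂ = 23860 km = 2.386×10⁷ m.
Transfer ellipse a_t = (r₁ + r₂)/2 = 1.523×10⁷ m.
At r₁: circular v_c1 = √(μ/r₁) = 7769 m/s; transfer-perigee v_p = √[μ(2/r₁ − 1/a_t)] = 9723 m/s.
Δv₁ = v_p − v_c1 = 1954 m/s.
= 1.954 km/s.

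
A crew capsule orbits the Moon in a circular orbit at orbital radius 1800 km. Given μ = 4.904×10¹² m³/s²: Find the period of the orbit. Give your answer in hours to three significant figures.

T ≈ 1.90 hours

r = 1800 km = 1.800×10⁶ m.
Kepler's third law: T = 2π√(r³/μ) = 2π√((1.800×10⁶)³ / 4.904×10¹²).
r³/μ = 1.189×10⁶ s², so T = 2π × 1.091×10³ = 6.852×10³ s.
Converting: 6.852×10³ s ÷ 3600 = 1.903 hours.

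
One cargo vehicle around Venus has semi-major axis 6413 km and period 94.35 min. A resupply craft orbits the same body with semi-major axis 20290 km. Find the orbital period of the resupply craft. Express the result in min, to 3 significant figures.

T₂ ≈ 531 min

Kepler's third law: T² ∝ a³, so T₂ = T₁ (a₂/a₁)^(3/2).
a₂/a₁ = 3.164, (a₂/a₁)^(3/2) = 5.628.
T₂ = 94.35 × 5.628 = 531.0 min.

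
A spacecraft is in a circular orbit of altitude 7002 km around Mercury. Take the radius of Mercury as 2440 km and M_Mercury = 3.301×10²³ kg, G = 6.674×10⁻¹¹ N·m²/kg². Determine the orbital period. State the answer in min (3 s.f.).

T ≈ 647 min

μ = GM = 6.674×10⁻¹¹ × 3.301×10²³ = 2.203×10¹³ m³/s².
r = 2440 + 7002 = 9442.0 km = 9.4420×10⁶ m.
Kepler's third law: T = 2π√(r³/μ) = 2π√((9.442×10⁶)³ / 2.203×10¹³).
r³/μ = 3.821×10⁷ s², so T = 2π × 6.181×10³ = 3.884×10⁴ s.
Converting: 3.884×10⁴ s ÷ 60.00 = 647.3 min.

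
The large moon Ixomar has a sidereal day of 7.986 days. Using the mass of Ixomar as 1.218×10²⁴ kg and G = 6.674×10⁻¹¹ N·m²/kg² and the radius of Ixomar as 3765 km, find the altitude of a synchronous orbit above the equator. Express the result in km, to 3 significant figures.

μ = GM = 6.674×10⁻¹¹ × 1.218×10²⁴ = 8.129×10¹³ m³/s².
T = 7.986 days = 6.900×10⁵ s.
A synchronous orbit has period T, so by Kepler's third law a = (μT²/4π²)^(1/3).
μT²/4π² = 8.129×10¹³ × (6.900×10⁵)² / 39.48 = 9.803×10²³ m³.
a = 9.934×10⁷ m = 99339 km.
Altitude h = a − R = 99339 − 3765 = 95574 km.

h_sync ≈ 95600 km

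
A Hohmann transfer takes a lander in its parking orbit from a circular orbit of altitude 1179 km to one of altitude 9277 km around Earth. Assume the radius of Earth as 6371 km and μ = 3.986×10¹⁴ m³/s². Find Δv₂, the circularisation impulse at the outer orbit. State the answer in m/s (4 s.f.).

r₁ = 6371 + 1179 = 7550.0 km = 7.5500×10⁶ m.
r₂ = 6371 + 9277 = 15648 km = 1.5648×10⁷ m.
Transfer ellipse a_t = (r₁ + r₂)/2 = 1.160×10⁷ m.
At r₁: circular v_c1 = √(μ/r₁) = 7266 m/s; transfer-perigee v_p = √[μ(2/r₁ − 1/a_t)] = 8439 m/s.
At r₂: circular v_c2 = √(μ/r₂) = 5047 m/s; transfer-apogee v_a = √[μ(2/r₂ − 1/a_t)] = 4072 m/s.
Δv₂ = v_c2 − v_a = 975.1 m/s.

Δv ≈ 975.1 m/s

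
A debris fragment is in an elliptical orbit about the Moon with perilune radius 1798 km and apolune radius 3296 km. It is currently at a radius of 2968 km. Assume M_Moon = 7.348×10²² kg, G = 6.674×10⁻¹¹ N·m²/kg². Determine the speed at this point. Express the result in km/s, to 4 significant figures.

μ = GM = 6.674×10⁻¹¹ × 7.348×10²² = 4.904×10¹² m³/s².
Semi-major axis a = (r_p + r_a)/2 = 2547.0 km = 2.547×10⁶ m.
Vis-viva: v² = μ(2/r − 1/a) = 4.904×10¹² × (6.739×10⁻⁷ − 3.926×10⁻⁷) = 1.379×10⁶ m²/s².
v = 1174 m/s = 1.174 km/s.

v ≈ 1.174 km/s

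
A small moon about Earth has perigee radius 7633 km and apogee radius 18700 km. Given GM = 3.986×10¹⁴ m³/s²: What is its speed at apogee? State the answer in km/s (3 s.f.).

Semi-major axis a = (r_p + r_a)/2 = 13166 km = 1.317×10⁷ m.
Vis-viva: v² = μ(2/r − 1/a) = 3.986×10¹⁴ × (1.070×10⁻⁷ − 7.595×10⁻⁸) = 1.236×10⁷ m²/s².
v = 3515 m/s = 3.515 km/s.

v ≈ 3.52 km/s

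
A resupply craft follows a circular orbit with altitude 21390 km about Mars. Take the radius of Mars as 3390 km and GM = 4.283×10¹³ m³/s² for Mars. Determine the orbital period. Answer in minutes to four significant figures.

r = 3390 + 21390 = 24780 km = 2.4780×10⁷ m.
Kepler's third law: T = 2π√(r³/μ) = 2π√((2.478×10⁷)³ / 4.283×10¹³).
r³/μ = 3.553×10⁸ s², so T = 2π × 1.885×10⁴ = 1.184×10⁵ s.
Converting: 1.184×10⁵ s ÷ 60.00 = 1974 minutes.

T ≈ 1974 minutes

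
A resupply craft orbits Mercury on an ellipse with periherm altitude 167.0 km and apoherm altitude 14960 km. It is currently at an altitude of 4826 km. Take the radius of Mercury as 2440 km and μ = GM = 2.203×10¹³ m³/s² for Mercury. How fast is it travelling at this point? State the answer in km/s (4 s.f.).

v ≈ 1.965 km/s

r_p = 2440 + 167.0 = 2607.0 km = 2.6070×10⁶ m.
r_a = 2440 + 14960 = 17400 km = 1.7400×10⁷ m.
r = 2440 + 4826 = 7266.0 km = 7.266×10⁶ m.
Semi-major axis a = (r_p + r_a)/2 = 10004 km = 1.000×10⁷ m.
Vis-viva: v² = μ(2/r − 1/a) = 2.203×10¹³ × (2.753×10⁻⁷ − 9.997×10⁻⁸) = 3.862×10⁶ m²/s².
v = 1965 m/s = 1.965 km/s.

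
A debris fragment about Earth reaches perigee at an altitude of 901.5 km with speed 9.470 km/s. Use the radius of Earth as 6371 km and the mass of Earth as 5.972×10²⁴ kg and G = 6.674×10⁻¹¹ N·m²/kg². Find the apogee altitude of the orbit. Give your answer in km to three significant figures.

apogee altitude ≈ 26400 km

μ = GM = 6.674×10⁻¹¹ × 5.972×10²⁴ = 3.986×10¹⁴ m³/s².
r_p = 6371 + 901.5 = 7272.5 km = 7.272×10⁶ m.
Specific energy ε = v²/2 − μ/r = -9.965×10⁶ J/kg, so a = −μ/(2ε) = 2.000×10⁷ m.
The apsides satisfy r_p + r_a = 2a, so the apogee radius is 2a − r_p = 3.273×10⁷ m = 32725 km.
Apogee altitude = 32725 − 6371 = 26354 km.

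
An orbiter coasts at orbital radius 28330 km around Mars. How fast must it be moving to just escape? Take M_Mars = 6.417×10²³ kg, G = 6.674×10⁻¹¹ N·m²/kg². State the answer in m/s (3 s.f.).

μ = GM = 6.674×10⁻¹¹ × 6.417×10²³ = 4.283×10¹³ m³/s².
r = 28330 km = 2.833×10⁷ m.
Escape speed v_esc = √(2μ/r) = √(2 × 4.283×10¹³ / 2.833×10⁷) = √(3.023×10⁶) = 1739 m/s.

v_esc ≈ 1740 m/s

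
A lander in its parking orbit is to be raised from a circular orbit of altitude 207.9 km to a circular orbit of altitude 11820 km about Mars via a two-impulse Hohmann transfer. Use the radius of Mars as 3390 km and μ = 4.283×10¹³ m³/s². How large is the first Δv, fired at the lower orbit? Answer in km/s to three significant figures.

Δv ≈ 0.938 km/s

r₁ = 3390 + 207.9 = 3597.9 km = 3.5979×10⁶ m.
r₂ = 3390 + 11820 = 15210 km = 1.5210×10⁷ m.
Transfer ellipse a_t = (r₁ + r₂)/2 = 9.404×10⁶ m.
At r₁: circular v_c1 = √(μ/r₁) = 3450 m/s; transfer-periapsis v_p = √[μ(2/r₁ − 1/a_t)] = 4388 m/s.
Δv₁ = v_p − v_c1 = 937.7 m/s.
= 0.9377 km/s.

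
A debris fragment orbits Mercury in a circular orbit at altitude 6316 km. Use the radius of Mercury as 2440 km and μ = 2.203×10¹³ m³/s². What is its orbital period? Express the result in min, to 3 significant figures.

T ≈ 578 min

r = 2440 + 6316 = 8756.0 km = 8.7560×10⁶ m.
Kepler's third law: T = 2π√(r³/μ) = 2π√((8.756×10⁶)³ / 2.203×10¹³).
r³/μ = 3.047×10⁷ s², so T = 2π × 5.520×10³ = 3.468×10⁴ s.
Converting: 3.468×10⁴ s ÷ 60.00 = 578.1 min.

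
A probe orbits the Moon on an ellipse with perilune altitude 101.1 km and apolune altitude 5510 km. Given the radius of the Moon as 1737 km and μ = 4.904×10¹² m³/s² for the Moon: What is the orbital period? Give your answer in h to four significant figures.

r_p = 1737 + 101.1 = 1838.1 km = 1.8381×10⁶ m.
r_a = 1737 + 5510 = 7247.0 km = 7.2470×10⁶ m.
Semi-major axis a = (r_p + r_a)/2 = (1838.1 + 7247.0)/2 = 4542.6 km = 4.543×10⁶ m.
By Kepler's third law T = 2π√(a³/μ) = 2π × 4.372×10³ = 2.747×10⁴ s.
= 7.630 h.

T ≈ 7.630 h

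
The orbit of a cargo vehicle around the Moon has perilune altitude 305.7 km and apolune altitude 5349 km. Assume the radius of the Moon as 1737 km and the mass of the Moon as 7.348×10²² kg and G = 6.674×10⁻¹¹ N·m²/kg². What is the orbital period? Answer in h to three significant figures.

μ = GM = 6.674×10⁻¹¹ × 7.348×10²² = 4.904×10¹² m³/s².
r_p = 1737 + 305.7 = 2042.7 km = 2.0427×10⁶ m.
r_a = 1737 + 5349 = 7086.0 km = 7.0860×10⁶ m.
Semi-major axis a = (r_p + r_a)/2 = (2042.7 + 7086.0)/2 = 4564.4 km = 4.564×10⁶ m.
By Kepler's third law T = 2π√(a³/μ) = 2π × 4.403×10³ = 2.767×10⁴ s.
= 7.685 h.

T ≈ 7.69 h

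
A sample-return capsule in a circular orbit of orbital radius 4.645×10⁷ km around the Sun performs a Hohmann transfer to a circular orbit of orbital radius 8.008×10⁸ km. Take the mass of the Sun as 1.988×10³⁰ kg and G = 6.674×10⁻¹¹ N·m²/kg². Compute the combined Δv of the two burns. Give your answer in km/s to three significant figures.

μ = GM = 6.674×10⁻¹¹ × 1.988×10³⁰ = 1.327×10²⁰ m³/s².
r₁ = 4.645×10⁷ km = 4.645×10¹⁰ m.
r₂ = 8.008×10⁸ km = 8.008×10¹¹ m.
Transfer ellipse a_t = (r₁ + r₂)/2 = 4.236×10¹¹ m.
At r₁: circular v_c1 = √(μ/r₁) = 53450 m/s; transfer-perihelion v_p = √[μ(2/r₁ − 1/a_t)] = 73480 m/s.
Δv₁ = v_p − v_c1 = 20040 m/s.
At r₂: circular v_c2 = √(μ/r₂) = 12870 m/s; transfer-aphelion v_a = √[μ(2/r₂ − 1/a_t)] = 4262 m/s.
Δv₂ = v_c2 − v_a = 8610 m/s.
Total Δv = Δv₁ + Δv₂ = 28650 m/s = 28.65 km/s.

Δv_total ≈ 28.6 km/s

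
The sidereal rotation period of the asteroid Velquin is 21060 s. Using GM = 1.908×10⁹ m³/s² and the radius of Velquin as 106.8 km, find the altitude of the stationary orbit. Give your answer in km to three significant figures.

A synchronous orbit has period T, so by Kepler's third law a = (μT²/4π²)^(1/3).
μT²/4π² = 1.908×10⁹ × (2.106×10⁴)² / 39.48 = 2.144×10¹⁶ m³.
a = 2.778×10⁵ m = 277.79 km.
Altitude h = a − R = 277.79 − 106.8 = 170.99 km.

h_sync ≈ 171 km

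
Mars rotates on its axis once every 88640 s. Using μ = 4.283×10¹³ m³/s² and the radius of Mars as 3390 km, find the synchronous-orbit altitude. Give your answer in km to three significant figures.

A synchronous orbit has period T, so by Kepler's third law a = (μT²/4π²)^(1/3).
μT²/4π² = 4.283×10¹³ × (8.864×10⁴)² / 39.48 = 8.524×10²¹ m³.
a = 2.043×10⁷ m = 20428 km.
Altitude h = a − R = 20428 − 3390 = 17038 km.

h_sync ≈ 17000 km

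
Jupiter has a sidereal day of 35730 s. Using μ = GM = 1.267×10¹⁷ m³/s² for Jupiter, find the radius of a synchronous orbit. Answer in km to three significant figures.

r_sync ≈ 1.60×10⁵ km

A synchronous orbit has period T, so by Kepler's third law a = (μT²/4π²)^(1/3).
μT²/4π² = 1.267×10¹⁷ × (3.573×10⁴)² / 39.48 = 4.097×10²⁴ m³.
a = 1.600×10⁸ m = 1.6002×10⁵ km.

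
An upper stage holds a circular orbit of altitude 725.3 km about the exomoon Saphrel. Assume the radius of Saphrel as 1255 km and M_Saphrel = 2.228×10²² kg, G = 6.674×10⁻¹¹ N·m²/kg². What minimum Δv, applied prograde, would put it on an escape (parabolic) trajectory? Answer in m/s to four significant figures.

μ = GM = 6.674×10⁻¹¹ × 2.228×10²² = 1.487×10¹² m³/s².
r = 1255 + 725.3 = 1980.3 km = 1.9803×10⁶ m.
Circular speed v_c = √(μ/r) = 866.5 m/s.
Escape speed v_esc = √(2μ/r) = √2 × v_c = 1225 m/s.
Δv = v_esc − v_c = 358.9 m/s.

Δv ≈ 358.9 m/s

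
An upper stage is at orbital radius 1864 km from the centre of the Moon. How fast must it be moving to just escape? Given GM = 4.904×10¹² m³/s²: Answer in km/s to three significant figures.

v_esc ≈ 2.29 km/s

r = 1864 km = 1.864×10⁶ m.
Escape speed v_esc = √(2μ/r) = √(2 × 4.904×10¹² / 1.864×10⁶) = √(5.262×10⁶) = 2294 m/s.
= 2.294 km/s.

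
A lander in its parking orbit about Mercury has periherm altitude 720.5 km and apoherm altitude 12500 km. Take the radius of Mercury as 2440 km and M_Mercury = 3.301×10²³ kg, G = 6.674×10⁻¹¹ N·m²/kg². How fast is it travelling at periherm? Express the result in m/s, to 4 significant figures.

v ≈ 3392 m/s

μ = GM = 6.674×10⁻¹¹ × 3.301×10²³ = 2.203×10¹³ m³/s².
r_p = 2440 + 720.5 = 3160.5 km = 3.1605×10⁶ m.
r_a = 2440 + 12500 = 14940 km = 1.4940×10⁷ m.
Semi-major axis a = (r_p + r_a)/2 = 9050.2 km = 9.050×10⁶ m.
Vis-viva: v² = μ(2/r − 1/a) = 2.203×10¹³ × (6.328×10⁻⁷ − 1.105×10⁻⁷) = 1.151×10⁷ m²/s².
v = 3392 m/s.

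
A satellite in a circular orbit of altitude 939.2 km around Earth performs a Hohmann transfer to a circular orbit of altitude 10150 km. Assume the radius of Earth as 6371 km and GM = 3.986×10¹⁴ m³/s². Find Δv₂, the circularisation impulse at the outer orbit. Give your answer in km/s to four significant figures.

r₁ = 6371 + 939.2 = 7310.2 km = 7.3102×10⁶ m.
r₂ = 6371 + 10150 = 16521 km = 1.6521×10⁷ m.
Transfer ellipse a_t = (r₁ + r₂)/2 = 1.192×10⁷ m.
At r₁: circular v_c1 = √(μ/r₁) = 7384 m/s; transfer-perigee v_p = √[μ(2/r₁ − 1/a_t)] = 8695 m/s.
At r₂: circular v_c2 = √(μ/r₂) = 4912 m/s; transfer-apogee v_a = √[μ(2/r₂ − 1/a_t)] = 3847 m/s.
Δv₂ = v_c2 − v_a = 1065 m/s.
= 1.065 km/s.

Δv ≈ 1.065 km/s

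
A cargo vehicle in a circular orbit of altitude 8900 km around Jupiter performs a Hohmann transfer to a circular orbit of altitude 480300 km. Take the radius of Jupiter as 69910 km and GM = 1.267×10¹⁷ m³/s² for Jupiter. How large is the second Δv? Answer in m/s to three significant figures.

Δv ≈ 7580 m/s

r₁ = 69910 + 8900 = 78810 km = 7.8810×10⁷ m.
r₂ = 69910 + 480300 = 550210 km = 5.5021×10⁸ m.
Transfer ellipse a_t = (r₁ + r₂)/2 = 3.145×10⁸ m.
At r₁: circular v_c1 = √(μ/r₁) = 40100 m/s; transfer-perijove v_p = √[μ(2/r₁ − 1/a_t)] = 53030 m/s.
At r₂: circular v_c2 = √(μ/r₂) = 15170 m/s; transfer-apojove v_a = √[μ(2/r₂ − 1/a_t)] = 7596 m/s.
Δv₂ = v_c2 − v_a = 7579 m/s.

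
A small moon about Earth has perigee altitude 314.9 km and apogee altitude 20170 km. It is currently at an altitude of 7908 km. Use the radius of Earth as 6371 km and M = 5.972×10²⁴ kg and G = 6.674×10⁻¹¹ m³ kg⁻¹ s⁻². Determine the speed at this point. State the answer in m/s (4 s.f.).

μ = GM = 6.674×10⁻¹¹ × 5.972×10²⁴ = 3.986×10¹⁴ m³/s².
r_p = 6371 + 314.9 = 6685.9 km = 6.6859×10⁶ m.
r_a = 6371 + 20170 = 26541 km = 2.6541×10⁷ m.
r = 6371 + 7908 = 14279 km = 1.428×10⁷ m.
Semi-major axis a = (r_p + r_a)/2 = 16613 km = 1.661×10⁷ m.
Vis-viva: v² = μ(2/r − 1/a) = 3.986×10¹⁴ × (1.401×10⁻⁷ − 6.019×10⁻⁸) = 3.184×10⁷ m²/s².
v = 5642 m/s.

v ≈ 5642 m/s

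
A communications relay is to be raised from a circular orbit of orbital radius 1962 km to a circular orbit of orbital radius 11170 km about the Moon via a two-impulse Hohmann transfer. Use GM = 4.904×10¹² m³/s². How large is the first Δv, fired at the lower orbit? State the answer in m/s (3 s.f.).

r₁ = 1962 km = 1.962×10⁶ m.
r₂ = 11170 km = 1.117×10⁷ m.
Transfer ellipse a_t = (r₁ + r₂)/2 = 6.566×10⁶ m.
At r₁: circular v_c1 = √(μ/r₁) = 1581 m/s; transfer-perilune v_p = √[μ(2/r₁ − 1/a_t)] = 2062 m/s.
Δv₁ = v_p − v_c1 = 481.1 m/s.

Δv ≈ 481 m/s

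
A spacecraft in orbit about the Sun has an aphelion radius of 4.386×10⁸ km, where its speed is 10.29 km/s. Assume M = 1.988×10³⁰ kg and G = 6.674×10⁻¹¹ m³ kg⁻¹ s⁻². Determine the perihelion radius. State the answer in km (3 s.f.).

μ = GM = 6.674×10⁻¹¹ × 1.988×10³⁰ = 1.327×10²⁰ m³/s².
r_a = 4.386×10¹¹ m.
Specific energy ε = v²/2 − μ/r = -2.496×10⁸ J/kg, so a = −μ/(2ε) = 2.658×10¹¹ m.
The apsides satisfy r_p + r_a = 2a, so the perihelion radius is 2a − r_a = 9.304×10¹⁰ m = 9.3044×10⁷ km.

perihelion radius ≈ 9.30×10⁷ km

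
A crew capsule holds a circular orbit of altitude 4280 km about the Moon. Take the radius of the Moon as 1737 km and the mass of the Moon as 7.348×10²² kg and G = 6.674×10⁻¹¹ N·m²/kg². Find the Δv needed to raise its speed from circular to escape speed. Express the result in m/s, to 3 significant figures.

Δv ≈ 374 m/s

μ = GM = 6.674×10⁻¹¹ × 7.348×10²² = 4.904×10¹² m³/s².
r = 1737 + 4280 = 6017.0 km = 6.0170×10⁶ m.
Circular speed v_c = √(μ/r) = 902.8 m/s.
Escape speed v_esc = √(2μ/r) = √2 × v_c = 1277 m/s.
Δv = v_esc − v_c = 373.9 m/s.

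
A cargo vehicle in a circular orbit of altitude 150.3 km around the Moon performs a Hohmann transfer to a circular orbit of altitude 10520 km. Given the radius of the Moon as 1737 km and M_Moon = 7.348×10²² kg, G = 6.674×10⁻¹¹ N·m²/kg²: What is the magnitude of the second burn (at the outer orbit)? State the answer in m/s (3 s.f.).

Δv ≈ 306 m/s

μ = GM = 6.674×10⁻¹¹ × 7.348×10²² = 4.904×10¹² m³/s².
r₁ = 1737 + 150.3 = 1887.3 km = 1.8873×10⁶ m.
r₂ = 1737 + 10520 = 12257 km = 1.2257×10⁷ m.
Transfer ellipse a_t = (r₁ + r₂)/2 = 7.072×10⁶ m.
At r₁: circular v_c1 = √(μ/r₁) = 1612 m/s; transfer-perilune v_p = √[μ(2/r₁ − 1/a_t)] = 2122 m/s.
At r₂: circular v_c2 = √(μ/r₂) = 632.5 m/s; transfer-apolune v_a = √[μ(2/r₂ − 1/a_t)] = 326.8 m/s.
Δv₂ = v_c2 − v_a = 305.8 m/s.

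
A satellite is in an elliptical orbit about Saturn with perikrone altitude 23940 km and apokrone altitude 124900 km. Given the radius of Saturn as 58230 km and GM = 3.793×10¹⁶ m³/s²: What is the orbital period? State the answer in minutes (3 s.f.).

r_p = 58230 + 23940 = 82170 km = 8.2170×10⁷ m.
r_a = 58230 + 124900 = 183130 km = 1.8313×10⁸ m.
Semi-major axis a = (r_p + r_a)/2 = (82170 + 1.8313×10⁵)/2 = 1.3265×10⁵ km = 1.326×10⁸ m.
By Kepler's third law T = 2π√(a³/μ) = 2π × 7.845×10³ = 4.929×10⁴ s.
= 821.5 minutes.

T ≈ 821 minutes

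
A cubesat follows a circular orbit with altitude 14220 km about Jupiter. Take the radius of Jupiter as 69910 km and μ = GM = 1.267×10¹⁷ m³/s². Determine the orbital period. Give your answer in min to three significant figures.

T ≈ 227 min

r = 69910 + 14220 = 84130 km = 8.4130×10⁷ m.
Kepler's third law: T = 2π√(r³/μ) = 2π√((8.413×10⁷)³ / 1.267×10¹⁷).
r³/μ = 4.700×10⁶ s², so T = 2π × 2.168×10³ = 1.362×10⁴ s.
Converting: 1.362×10⁴ s ÷ 60.00 = 227.0 min.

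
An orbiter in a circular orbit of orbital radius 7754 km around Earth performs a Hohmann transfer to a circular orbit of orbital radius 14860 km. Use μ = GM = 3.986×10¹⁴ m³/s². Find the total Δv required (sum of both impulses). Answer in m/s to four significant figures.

r₁ = 7754 km = 7.754×10⁶ m.
r₂ = 14860 km = 1.486×10⁷ m.
Transfer ellipse a_t = (r₁ + r₂)/2 = 1.131×10⁷ m.
At r₁: circular v_c1 = √(μ/r₁) = 7170 m/s; transfer-perigee v_p = √[μ(2/r₁ − 1/a_t)] = 8219 m/s.
Δv₁ = v_p − v_c1 = 1050 m/s.
At r₂: circular v_c2 = √(μ/r₂) = 5179 m/s; transfer-apogee v_a = √[μ(2/r₂ − 1/a_t)] = 4289 m/s.
Δv₂ = v_c2 − v_a = 890.2 m/s.
Total Δv = Δv₁ + Δv₂ = 1940 m/s.

Δv_total ≈ 1940 m/s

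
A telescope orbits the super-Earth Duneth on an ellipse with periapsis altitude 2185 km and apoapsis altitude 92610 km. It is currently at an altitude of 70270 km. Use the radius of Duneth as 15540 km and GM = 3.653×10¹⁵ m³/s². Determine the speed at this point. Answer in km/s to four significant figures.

v ≈ 5.206 km/s

r_p = 15540 + 2185 = 17725 km = 1.7725×10⁷ m.
r_a = 15540 + 92610 = 108150 km = 1.0815×10⁸ m.
r = 15540 + 70270 = 85810 km = 8.581×10⁷ m.
Semi-major axis a = (r_p + r_a)/2 = 62938 km = 6.294×10⁷ m.
Vis-viva: v² = μ(2/r − 1/a) = 3.653×10¹⁵ × (2.331×10⁻⁸ − 1.589×10⁻⁸) = 2.710×10⁷ m²/s².
v = 5206 m/s = 5.206 km/s.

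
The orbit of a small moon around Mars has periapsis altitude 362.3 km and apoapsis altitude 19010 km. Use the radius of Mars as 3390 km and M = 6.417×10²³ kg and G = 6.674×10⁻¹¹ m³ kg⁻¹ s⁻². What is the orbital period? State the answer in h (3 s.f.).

T ≈ 12.6 h

μ = GM = 6.674×10⁻¹¹ × 6.417×10²³ = 4.283×10¹³ m³/s².
r_p = 3390 + 362.3 = 3752.3 km = 3.7523×10⁶ m.
r_a = 3390 + 19010 = 22400 km = 2.2400×10⁷ m.
Semi-major axis a = (r_p + r_a)/2 = (3752.3 + 22400)/2 = 13076 km = 1.308×10⁷ m.
By Kepler's third law T = 2π√(a³/μ) = 2π × 7.225×10³ = 4.540×10⁴ s.
= 12.61 h.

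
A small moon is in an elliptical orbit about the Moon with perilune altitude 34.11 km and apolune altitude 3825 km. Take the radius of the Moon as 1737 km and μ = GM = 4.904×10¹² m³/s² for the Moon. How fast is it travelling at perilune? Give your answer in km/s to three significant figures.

r_p = 1737 + 34.11 = 1771.1 km = 1.7711×10⁶ m.
r_a = 1737 + 3825 = 5562.0 km = 5.5620×10⁶ m.
Semi-major axis a = (r_p + r_a)/2 = 3666.6 km = 3.667×10⁶ m.
Vis-viva: v² = μ(2/r − 1/a) = 4.904×10¹² × (1.129×10⁻⁶ − 2.727×10⁻⁷) = 4.200×10⁶ m²/s².
v = 2049 m/s = 2.049 km/s.

v ≈ 2.05 km/s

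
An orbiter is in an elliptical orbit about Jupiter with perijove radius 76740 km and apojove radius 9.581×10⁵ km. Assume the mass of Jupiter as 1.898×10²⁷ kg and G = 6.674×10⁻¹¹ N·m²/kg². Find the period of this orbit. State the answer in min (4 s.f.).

μ = GM = 6.674×10⁻¹¹ × 1.898×10²⁷ = 1.267×10¹⁷ m³/s².
Semi-major axis a = (r_p + r_a)/2 = (76740 + 9.5810×10⁵)/2 = 5.1742×10⁵ km = 5.174×10⁸ m.
By Kepler's third law T = 2π√(a³/μ) = 2π × 3.307×10⁴ = 2.078×10⁵ s.
= 3463 min.

T ≈ 3463 min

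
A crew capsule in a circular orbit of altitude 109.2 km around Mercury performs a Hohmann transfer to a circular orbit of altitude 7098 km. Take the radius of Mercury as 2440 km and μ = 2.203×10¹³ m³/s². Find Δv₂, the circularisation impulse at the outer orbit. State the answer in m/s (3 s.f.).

r₁ = 2440 + 109.2 = 2549.2 km = 2.5492×10⁶ m.
r₂ = 2440 + 7098 = 9538.0 km = 9.5380×10⁶ m.
Transfer ellipse a_t = (r₁ + r₂)/2 = 6.044×10⁶ m.
At r₁: circular v_c1 = √(μ/r₁) = 2940 m/s; transfer-periherm v_p = √[μ(2/r₁ − 1/a_t)] = 3693 m/s.
At r₂: circular v_c2 = √(μ/r₂) = 1520 m/s; transfer-apoherm v_a = √[μ(2/r₂ − 1/a_t)] = 987.0 m/s.
Δv₂ = v_c2 − v_a = 532.7 m/s.

Δv ≈ 533 m/s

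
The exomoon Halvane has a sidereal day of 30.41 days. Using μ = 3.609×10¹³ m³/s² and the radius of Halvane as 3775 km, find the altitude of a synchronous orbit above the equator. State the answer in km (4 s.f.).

h_sync ≈ 1.810×10⁵ km

T = 30.41 days = 2.627×10⁶ s.
A synchronous orbit has period T, so by Kepler's third law a = (μT²/4π²)^(1/3).
μT²/4π² = 3.609×10¹³ × (2.627×10⁶)² / 39.48 = 6.311×10²⁴ m³.
a = 1.848×10⁸ m = 1.8480×10⁵ km.
Altitude h = a − R = 1.8480×10⁵ − 3775 = 1.8102×10⁵ km.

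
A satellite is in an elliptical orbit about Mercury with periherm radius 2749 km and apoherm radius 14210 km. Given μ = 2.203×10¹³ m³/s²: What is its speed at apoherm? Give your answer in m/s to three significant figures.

v ≈ 709 m/s

Semi-major axis a = (r_p + r_a)/2 = 8479.5 km = 8.480×10⁶ m.
Vis-viva: v² = μ(2/r − 1/a) = 2.203×10¹³ × (1.407×10⁻⁷ − 1.179×10⁻⁷) = 5.026×10⁵ m²/s².
v = 708.9 m/s.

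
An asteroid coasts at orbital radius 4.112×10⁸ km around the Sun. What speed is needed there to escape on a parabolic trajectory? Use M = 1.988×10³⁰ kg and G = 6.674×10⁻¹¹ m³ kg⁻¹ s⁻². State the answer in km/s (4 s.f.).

v_esc ≈ 25.40 km/s

μ = GM = 6.674×10⁻¹¹ × 1.988×10³⁰ = 1.327×10²⁰ m³/s².
r = 4.112×10⁸ km = 4.112×10¹¹ m.
Escape speed v_esc = √(2μ/r) = √(2 × 1.327×10²⁰ / 4.112×10¹¹) = √(6.453×10⁸) = 25400 m/s.
= 25.40 km/s.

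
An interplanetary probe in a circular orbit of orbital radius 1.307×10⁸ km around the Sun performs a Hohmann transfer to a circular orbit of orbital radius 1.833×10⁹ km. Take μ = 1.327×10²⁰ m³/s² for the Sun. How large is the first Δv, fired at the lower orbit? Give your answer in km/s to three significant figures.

r₁ = 1.307×10⁸ km = 1.307×10¹¹ m.
r₂ = 1.833×10⁹ km = 1.833×10¹² m.
Transfer ellipse a_t = (r₁ + r₂)/2 = 9.818×10¹¹ m.
At r₁: circular v_c1 = √(μ/r₁) = 31860 m/s; transfer-perihelion v_p = √[μ(2/r₁ − 1/a_t)] = 43540 m/s.
Δv₁ = v_p − v_c1 = 11670 m/s.
= 11.67 km/s.

Δv ≈ 11.7 km/s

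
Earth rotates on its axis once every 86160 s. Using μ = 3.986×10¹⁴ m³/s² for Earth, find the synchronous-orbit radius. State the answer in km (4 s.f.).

r_sync ≈ 42160 km

A synchronous orbit has period T, so by Kepler's third law a = (μT²/4π²)^(1/3).
μT²/4π² = 3.986×10¹⁴ × (8.616×10⁴)² / 39.48 = 7.495×10²² m³.
a = 4.216×10⁷ m = 42163 km.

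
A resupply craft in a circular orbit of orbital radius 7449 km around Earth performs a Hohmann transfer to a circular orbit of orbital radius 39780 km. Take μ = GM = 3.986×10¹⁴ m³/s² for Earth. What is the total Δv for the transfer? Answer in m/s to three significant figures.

Δv_total ≈ 3570 m/s

r₁ = 7449 km = 7.449×10⁶ m.
r₂ = 39780 km = 3.978×10⁷ m.
Transfer ellipse a_t = (r₁ + r₂)/2 = 2.361×10⁷ m.
At r₁: circular v_c1 = √(μ/r₁) = 7315 m/s; transfer-perigee v_p = √[μ(2/r₁ − 1/a_t)] = 9494 m/s.
Δv₁ = v_p − v_c1 = 2179 m/s.
At r₂: circular v_c2 = √(μ/r₂) = 3165 m/s; transfer-apogee v_a = √[μ(2/r₂ − 1/a_t)] = 1778 m/s.
Δv₂ = v_c2 − v_a = 1388 m/s.
Total Δv = Δv₁ + Δv₂ = 3567 m/s.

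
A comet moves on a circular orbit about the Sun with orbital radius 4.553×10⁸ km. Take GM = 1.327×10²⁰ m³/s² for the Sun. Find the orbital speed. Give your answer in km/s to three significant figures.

r = 4.553×10⁸ km = 4.553×10¹¹ m.
For a circular orbit v = √(μ/r) = √(1.327×10²⁰ / 4.553×10¹¹) = √(2.915×10⁸) = 17070 m/s.
That is 17.07 km/s.

v ≈ 17.1 km/s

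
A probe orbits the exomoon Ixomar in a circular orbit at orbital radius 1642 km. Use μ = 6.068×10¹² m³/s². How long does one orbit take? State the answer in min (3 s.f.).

T ≈ 89.4 min

r = 1642 km = 1.642×10⁶ m.
Kepler's third law: T = 2π√(r³/μ) = 2π√((1.642×10⁶)³ / 6.068×10¹²).
r³/μ = 7.296×10⁵ s², so T = 2π × 8.542×10² = 5.367×10³ s.
Converting: 5.367×10³ s ÷ 60.00 = 89.45 min.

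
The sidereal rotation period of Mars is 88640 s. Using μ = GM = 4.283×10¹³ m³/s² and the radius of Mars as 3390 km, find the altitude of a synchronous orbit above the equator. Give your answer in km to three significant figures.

h_sync ≈ 17000 km

A synchronous orbit has period T, so by Kepler's third law a = (μT²/4π²)^(1/3).
μT²/4π² = 4.283×10¹³ × (8.864×10⁴)² / 39.48 = 8.524×10²¹ m³.
a = 2.043×10⁷ m = 20428 km.
Altitude h = a − R = 20428 − 3390 = 17038 km.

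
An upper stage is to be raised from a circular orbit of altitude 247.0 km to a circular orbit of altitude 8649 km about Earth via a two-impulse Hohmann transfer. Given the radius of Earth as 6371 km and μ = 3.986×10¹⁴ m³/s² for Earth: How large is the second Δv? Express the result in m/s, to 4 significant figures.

Δv ≈ 1122 m/s

r₁ = 6371 + 247.0 = 6618.0 km = 6.6180×10⁶ m.
r₂ = 6371 + 8649 = 15020 km = 1.5020×10⁷ m.
Transfer ellipse a_t = (r₁ + r₂)/2 = 1.082×10⁷ m.
At r₁: circular v_c1 = √(μ/r₁) = 7761 m/s; transfer-perigee v_p = √[μ(2/r₁ − 1/a_t)] = 9144 m/s.
At r₂: circular v_c2 = √(μ/r₂) = 5151 m/s; transfer-apogee v_a = √[μ(2/r₂ − 1/a_t)] = 4029 m/s.
Δv₂ = v_c2 − v_a = 1122 m/s.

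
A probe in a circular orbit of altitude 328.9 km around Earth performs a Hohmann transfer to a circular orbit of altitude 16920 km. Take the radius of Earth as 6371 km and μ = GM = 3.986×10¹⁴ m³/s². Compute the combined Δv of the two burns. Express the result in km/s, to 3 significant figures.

Δv_total ≈ 3.27 km/s

r₁ = 6371 + 328.9 = 6699.9 km = 6.6999×10⁶ m.
r₂ = 6371 + 16920 = 23291 km = 2.3291×10⁷ m.
Transfer ellipse a_t = (r₁ + r₂)/2 = 1.500×10⁷ m.
At r₁: circular v_c1 = √(μ/r₁) = 7713 m/s; transfer-perigee v_p = √[μ(2/r₁ − 1/a_t)] = 9613 m/s.
Δv₁ = v_p − v_c1 = 1900 m/s.
At r₂: circular v_c2 = √(μ/r₂) = 4137 m/s; transfer-apogee v_a = √[μ(2/r₂ − 1/a_t)] = 2765 m/s.
Δv₂ = v_c2 − v_a = 1372 m/s.
Total Δv = Δv₁ + Δv₂ = 3271 m/s = 3.271 km/s.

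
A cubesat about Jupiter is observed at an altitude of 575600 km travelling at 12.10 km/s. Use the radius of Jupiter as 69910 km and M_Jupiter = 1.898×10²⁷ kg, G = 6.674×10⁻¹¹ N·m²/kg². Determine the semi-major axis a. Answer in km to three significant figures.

μ = GM = 6.674×10⁻¹¹ × 1.898×10²⁷ = 1.267×10¹⁷ m³/s².
r = 69910 + 575600 = 6.4551×10⁵ km = 6.455×10⁸ m.
Specific orbital energy ε = v²/2 − μ/r = (12100)²/2 − 1.267×10¹⁷/6.455×10⁸ = -1.230×10⁸ J/kg.
Since ε = −μ/(2a), a = −μ/(2ε) = 5.148×10⁸ m = 5.1480×10⁵ km.

a ≈ 5.15×10⁵ km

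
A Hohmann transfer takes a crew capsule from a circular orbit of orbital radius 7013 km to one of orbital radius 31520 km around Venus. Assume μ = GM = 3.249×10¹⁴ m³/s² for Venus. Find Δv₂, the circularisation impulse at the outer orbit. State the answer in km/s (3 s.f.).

Δv ≈ 1.27 km/s

r₁ = 7013 km = 7.013×10⁶ m.
r₂ = 31520 km = 3.152×10⁷ m.
Transfer ellipse a_t = (r₁ + r₂)/2 = 1.927×10⁷ m.
At r₁: circular v_c1 = √(μ/r₁) = 6806 m/s; transfer-periapsis v_p = √[μ(2/r₁ − 1/a_t)] = 8706 m/s.
At r₂: circular v_c2 = √(μ/r₂) = 3211 m/s; transfer-apoapsis v_a = √[μ(2/r₂ − 1/a_t)] = 1937 m/s.
Δv₂ = v_c2 − v_a = 1274 m/s.
= 1.274 km/s.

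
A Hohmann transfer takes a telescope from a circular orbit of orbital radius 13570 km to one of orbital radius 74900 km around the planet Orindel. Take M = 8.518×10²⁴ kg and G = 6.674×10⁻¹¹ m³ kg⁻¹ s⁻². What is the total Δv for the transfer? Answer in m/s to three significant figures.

μ = GM = 6.674×10⁻¹¹ × 8.518×10²⁴ = 5.685×10¹⁴ m³/s².
r₁ = 13570 km = 1.357×10⁷ m.
r₂ = 74900 km = 7.490×10⁷ m.
Transfer ellipse a_t = (r₁ + r₂)/2 = 4.424×10⁷ m.
At r₁: circular v_c1 = √(μ/r₁) = 6472 m/s; transfer-periapsis v_p = √[μ(2/r₁ − 1/a_t)] = 8422 m/s.
Δv₁ = v_p − v_c1 = 1950 m/s.
At r₂: circular v_c2 = √(μ/r₂) = 2755 m/s; transfer-apoapsis v_a = √[μ(2/r₂ − 1/a_t)] = 1526 m/s.
Δv₂ = v_c2 − v_a = 1229 m/s.
Total Δv = Δv₁ + Δv₂ = 3179 m/s.

Δv_total ≈ 3180 m/s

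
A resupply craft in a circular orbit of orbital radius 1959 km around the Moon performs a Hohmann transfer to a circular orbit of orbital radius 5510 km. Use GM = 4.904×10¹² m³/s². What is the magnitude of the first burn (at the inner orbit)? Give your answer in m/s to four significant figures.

Δv ≈ 339.7 m/s

r₁ = 1959 km = 1.959×10⁶ m.
r₂ = 5510 km = 5.510×10⁶ m.
Transfer ellipse a_t = (r₁ + r₂)/2 = 3.734×10⁶ m.
At r₁: circular v_c1 = √(μ/r₁) = 1582 m/s; transfer-perilune v_p = √[μ(2/r₁ − 1/a_t)] = 1922 m/s.
Δv₁ = v_p − v_c1 = 339.7 m/s.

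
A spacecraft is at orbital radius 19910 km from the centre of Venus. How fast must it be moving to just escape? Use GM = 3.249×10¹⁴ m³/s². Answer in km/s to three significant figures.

v_esc ≈ 5.71 km/s

r = 19910 km = 1.991×10⁷ m.
Escape speed v_esc = √(2μ/r) = √(2 × 3.249×10¹⁴ / 1.991×10⁷) = √(3.264×10⁷) = 5713 m/s.
= 5.713 km/s.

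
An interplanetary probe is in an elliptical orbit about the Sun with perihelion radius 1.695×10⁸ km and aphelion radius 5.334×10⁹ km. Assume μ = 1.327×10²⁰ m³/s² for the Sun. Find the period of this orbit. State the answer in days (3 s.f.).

Semi-major axis a = (r_p + r_a)/2 = (1.6950×10⁸ + 5.3340×10⁹)/2 = 2.7518×10⁹ km = 2.752×10¹² m.
By Kepler's third law T = 2π√(a³/μ) = 2π × 3.963×10⁸ = 2.490×10⁹ s.
= 28820 days.

T ≈ 28800 days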